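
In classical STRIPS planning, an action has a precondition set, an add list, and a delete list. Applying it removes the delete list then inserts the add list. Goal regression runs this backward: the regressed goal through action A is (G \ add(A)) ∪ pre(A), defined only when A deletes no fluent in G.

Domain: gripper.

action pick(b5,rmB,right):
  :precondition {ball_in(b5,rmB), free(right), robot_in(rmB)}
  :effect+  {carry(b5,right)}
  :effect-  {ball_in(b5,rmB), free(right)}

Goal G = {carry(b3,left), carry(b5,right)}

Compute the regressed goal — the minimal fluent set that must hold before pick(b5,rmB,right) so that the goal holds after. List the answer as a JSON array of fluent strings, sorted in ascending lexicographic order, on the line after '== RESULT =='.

Compute (G \ add) ∪ pre:
  G ∩ del = {}  (empty — regression defined)
  G \ add = {carry(b3,left), carry(b5,right)} \ {carry(b5,right)} = {carry(b3,left)}
  ∪ pre   = {carry(b3,left)} ∪ {ball_in(b5,rmB), free(right), robot_in(rmB)}
          = {ball_in(b5,rmB), carry(b3,left), free(right), robot_in(rmB)}

== RESULT ==
["ball_in(b5,rmB)", "carry(b3,left)", "free(right)", "robot_in(rmB)"]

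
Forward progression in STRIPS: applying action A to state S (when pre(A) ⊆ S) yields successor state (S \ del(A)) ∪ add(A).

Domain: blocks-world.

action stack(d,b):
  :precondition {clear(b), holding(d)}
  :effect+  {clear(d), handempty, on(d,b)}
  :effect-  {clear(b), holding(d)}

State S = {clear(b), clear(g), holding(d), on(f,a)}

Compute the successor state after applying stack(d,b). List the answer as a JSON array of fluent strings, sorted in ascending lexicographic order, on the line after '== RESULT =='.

Progress:
  pre ⊆ S: {clear(b), holding(d)} ⊆ S  — applicable
  S \ del = {clear(g), on(f,a)}
  ∪ add   = {clear(d), clear(g), handempty, on(d,b), on(f,a)}

== RESULT ==
["clear(d)", "clear(g)", "handempty", "on(d,b)", "on(f,a)"]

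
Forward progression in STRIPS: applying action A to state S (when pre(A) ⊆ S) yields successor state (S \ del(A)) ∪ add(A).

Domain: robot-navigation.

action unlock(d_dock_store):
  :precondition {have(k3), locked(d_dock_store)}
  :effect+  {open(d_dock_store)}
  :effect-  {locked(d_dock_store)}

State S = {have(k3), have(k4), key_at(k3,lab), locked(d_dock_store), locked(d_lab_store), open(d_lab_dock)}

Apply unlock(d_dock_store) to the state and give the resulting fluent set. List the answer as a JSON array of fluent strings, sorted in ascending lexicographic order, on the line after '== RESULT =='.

Progress:
  pre ⊆ S: {have(k3), locked(d_dock_store)} ⊆ S  — applicable
  S \ del = {have(k3), have(k4), key_at(k3,lab), locked(d_lab_store), open(d_lab_dock)}
  ∪ add   = {have(k3), have(k4), key_at(k3,lab), locked(d_lab_store), open(d_dock_store), open(d_lab_dock)}

== RESULT ==
["have(k3)", "have(k4)", "key_at(k3,lab)", "locked(d_lab_store)", "open(d_dock_store)", "open(d_lab_dock)"]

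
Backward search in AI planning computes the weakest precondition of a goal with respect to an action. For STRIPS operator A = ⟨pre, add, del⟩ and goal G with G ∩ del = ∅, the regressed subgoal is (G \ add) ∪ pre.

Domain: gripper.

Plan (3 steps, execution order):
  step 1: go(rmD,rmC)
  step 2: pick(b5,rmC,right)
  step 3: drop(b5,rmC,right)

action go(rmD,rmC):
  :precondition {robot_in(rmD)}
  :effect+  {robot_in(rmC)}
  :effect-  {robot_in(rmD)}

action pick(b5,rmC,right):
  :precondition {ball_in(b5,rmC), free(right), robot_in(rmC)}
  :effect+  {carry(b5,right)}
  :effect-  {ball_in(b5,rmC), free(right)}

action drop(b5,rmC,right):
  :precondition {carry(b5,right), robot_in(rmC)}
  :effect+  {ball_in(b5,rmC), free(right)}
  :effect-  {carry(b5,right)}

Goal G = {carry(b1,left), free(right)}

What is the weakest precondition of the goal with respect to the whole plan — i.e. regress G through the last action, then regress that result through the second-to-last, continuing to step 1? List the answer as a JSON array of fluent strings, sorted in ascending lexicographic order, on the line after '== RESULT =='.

Regress step by step:
  through step 3 (drop(b5,rmC,right)): drop {free(right)}, keep {carry(b1,left)}, require {carry(b5,right), robot_in(rmC)}
    → {carry(b1,left), carry(b5,right), robot_in(rmC)}
  through step 2 (pick(b5,rmC,right)): drop {carry(b5,right)}, keep {carry(b1,left), robot_in(rmC)}, require {ball_in(b5,rmC), free(right), robot_in(rmC)}
    → {ball_in(b5,rmC), carry(b1,left), free(right), robot_in(rmC)}
  through step 1 (go(rmD,rmC)): drop {robot_in(rmC)}, keep {ball_in(b5,rmC), carry(b1,left), free(right)}, require {robot_in(rmD)}
    → {ball_in(b5,rmC), carry(b1,left), free(right), robot_in(rmD)}

== RESULT ==
["ball_in(b5,rmC)", "carry(b1,left)", "free(right)", "robot_in(rmD)"]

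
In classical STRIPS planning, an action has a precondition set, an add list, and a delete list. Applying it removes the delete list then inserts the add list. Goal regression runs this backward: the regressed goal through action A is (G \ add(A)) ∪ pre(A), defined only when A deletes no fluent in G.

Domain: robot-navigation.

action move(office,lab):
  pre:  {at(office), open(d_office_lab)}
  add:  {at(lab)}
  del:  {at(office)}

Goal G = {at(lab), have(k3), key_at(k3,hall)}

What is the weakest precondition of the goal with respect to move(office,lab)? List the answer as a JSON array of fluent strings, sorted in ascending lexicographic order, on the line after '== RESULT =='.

Regress:
  G ∩ del = {}  (empty — regression defined)
  G \ add = {at(lab), have(k3), key_at(k3,hall)} \ {at(lab)} = {have(k3), key_at(k3,hall)}
  ∪ pre   = {have(k3), key_at(k3,hall)} ∪ {at(office), open(d_office_lab)}
          = {at(office), have(k3), key_at(k3,hall), open(d_office_lab)}

== RESULT ==
["at(office)", "have(k3)", "key_at(k3,hall)", "open(d_office_lab)"]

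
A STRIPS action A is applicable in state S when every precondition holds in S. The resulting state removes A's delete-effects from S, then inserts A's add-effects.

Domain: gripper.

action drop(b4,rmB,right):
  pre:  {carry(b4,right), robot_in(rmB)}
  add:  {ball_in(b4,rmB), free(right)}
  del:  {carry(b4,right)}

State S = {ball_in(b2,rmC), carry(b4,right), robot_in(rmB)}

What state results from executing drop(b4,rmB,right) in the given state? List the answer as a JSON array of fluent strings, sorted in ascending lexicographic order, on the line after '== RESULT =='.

Compute (S \ del) ∪ add:
  pre ⊆ S: {carry(b4,right), robot_in(rmB)} ⊆ S  — applicable
  S \ del = {ball_in(b2,rmC), robot_in(rmB)}
  ∪ add   = {ball_in(b2,rmC), ball_in(b4,rmB), free(right), robot_in(rmB)}

== RESULT ==
["ball_in(b2,rmC)", "ball_in(b4,rmB)", "free(right)", "robot_in(rmB)"]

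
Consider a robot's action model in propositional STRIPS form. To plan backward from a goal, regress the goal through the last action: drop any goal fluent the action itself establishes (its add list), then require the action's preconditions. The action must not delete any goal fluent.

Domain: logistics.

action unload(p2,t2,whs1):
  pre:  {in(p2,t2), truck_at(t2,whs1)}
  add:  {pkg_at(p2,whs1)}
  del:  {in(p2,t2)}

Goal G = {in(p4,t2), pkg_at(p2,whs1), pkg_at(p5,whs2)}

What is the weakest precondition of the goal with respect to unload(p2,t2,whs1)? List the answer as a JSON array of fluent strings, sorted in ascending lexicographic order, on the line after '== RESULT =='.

Regress:
  G ∩ del = {}  (empty — regression defined)
  G \ add = {in(p4,t2), pkg_at(p2,whs1), pkg_at(p5,whs2)} \ {pkg_at(p2,whs1)} = {in(p4,t2), pkg_at(p5,whs2)}
  ∪ pre   = {in(p4,t2), pkg_at(p5,whs2)} ∪ {in(p2,t2), truck_at(t2,whs1)}
          = {in(p2,t2), in(p4,t2), pkg_at(p5,whs2), truck_at(t2,whs1)}

== RESULT ==
["in(p2,t2)", "in(p4,t2)", "pkg_at(p5,whs2)", "truck_at(t2,whs1)"]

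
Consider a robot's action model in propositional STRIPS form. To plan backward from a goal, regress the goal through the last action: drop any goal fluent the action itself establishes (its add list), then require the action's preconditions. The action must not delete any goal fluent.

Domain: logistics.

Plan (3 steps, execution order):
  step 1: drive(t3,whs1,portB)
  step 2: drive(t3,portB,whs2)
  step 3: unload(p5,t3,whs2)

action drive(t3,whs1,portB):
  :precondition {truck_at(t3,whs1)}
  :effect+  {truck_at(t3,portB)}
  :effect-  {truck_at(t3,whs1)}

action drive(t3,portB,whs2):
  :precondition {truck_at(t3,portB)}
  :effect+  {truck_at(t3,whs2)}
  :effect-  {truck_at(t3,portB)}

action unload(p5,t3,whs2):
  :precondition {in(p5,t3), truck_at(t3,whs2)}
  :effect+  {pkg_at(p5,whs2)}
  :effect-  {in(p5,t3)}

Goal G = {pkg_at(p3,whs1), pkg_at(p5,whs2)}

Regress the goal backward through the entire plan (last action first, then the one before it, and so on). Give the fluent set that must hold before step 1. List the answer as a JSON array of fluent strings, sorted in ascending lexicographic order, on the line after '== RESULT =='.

Regress step by step:
  through step 3 (unload(p5,t3,whs2)): drop {pkg_at(p5,whs2)}, keep {pkg_at(p3,whs1)}, require {in(p5,t3), truck_at(t3,whs2)}
    → {in(p5,t3), pkg_at(p3,whs1), truck_at(t3,whs2)}
  through step 2 (drive(t3,portB,whs2)): drop {truck_at(t3,whs2)}, keep {in(p5,t3), pkg_at(p3,whs1)}, require {truck_at(t3,portB)}
    → {in(p5,t3), pkg_at(p3,whs1), truck_at(t3,portB)}
  through step 1 (drive(t3,whs1,portB)): drop {truck_at(t3,portB)}, keep {in(p5,t3), pkg_at(p3,whs1)}, require {truck_at(t3,whs1)}
    → {in(p5,t3), pkg_at(p3,whs1), truck_at(t3,whs1)}

== RESULT ==
["in(p5,t3)", "pkg_at(p3,whs1)", "truck_at(t3,whs1)"]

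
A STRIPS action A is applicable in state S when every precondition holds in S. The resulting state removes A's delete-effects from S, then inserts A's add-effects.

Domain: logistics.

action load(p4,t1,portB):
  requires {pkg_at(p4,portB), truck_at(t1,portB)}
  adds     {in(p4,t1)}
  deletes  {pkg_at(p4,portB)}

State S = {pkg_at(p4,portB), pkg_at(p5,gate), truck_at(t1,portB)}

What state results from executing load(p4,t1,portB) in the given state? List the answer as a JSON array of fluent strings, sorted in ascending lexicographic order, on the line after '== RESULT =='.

Compute (S \ del) ∪ add:
  pre ⊆ S: {pkg_at(p4,portB), truck_at(t1,portB)} ⊆ S  — applicable
  S \ del = {pkg_at(p5,gate), truck_at(t1,portB)}
  ∪ add   = {in(p4,t1), pkg_at(p5,gate), truck_at(t1,portB)}

== RESULT ==
["in(p4,t1)", "pkg_at(p5,gate)", "truck_at(t1,portB)"]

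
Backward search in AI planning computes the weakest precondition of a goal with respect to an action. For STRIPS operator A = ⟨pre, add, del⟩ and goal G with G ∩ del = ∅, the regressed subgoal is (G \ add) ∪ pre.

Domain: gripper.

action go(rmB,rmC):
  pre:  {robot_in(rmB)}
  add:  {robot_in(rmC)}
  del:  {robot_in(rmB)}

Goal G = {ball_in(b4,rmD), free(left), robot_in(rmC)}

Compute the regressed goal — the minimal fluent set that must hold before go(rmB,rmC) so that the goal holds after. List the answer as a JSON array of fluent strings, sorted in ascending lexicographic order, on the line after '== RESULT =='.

Regress:
  G ∩ del = {}  (empty — regression defined)
  G \ add = {ball_in(b4,rmD), free(left), robot_in(rmC)} \ {robot_in(rmC)} = {ball_in(b4,rmD), free(left)}
  ∪ pre   = {ball_in(b4,rmD), free(left)} ∪ {robot_in(rmB)}
          = {ball_in(b4,rmD), free(left), robot_in(rmB)}

== RESULT ==
["ball_in(b4,rmD)", "free(left)", "robot_in(rmB)"]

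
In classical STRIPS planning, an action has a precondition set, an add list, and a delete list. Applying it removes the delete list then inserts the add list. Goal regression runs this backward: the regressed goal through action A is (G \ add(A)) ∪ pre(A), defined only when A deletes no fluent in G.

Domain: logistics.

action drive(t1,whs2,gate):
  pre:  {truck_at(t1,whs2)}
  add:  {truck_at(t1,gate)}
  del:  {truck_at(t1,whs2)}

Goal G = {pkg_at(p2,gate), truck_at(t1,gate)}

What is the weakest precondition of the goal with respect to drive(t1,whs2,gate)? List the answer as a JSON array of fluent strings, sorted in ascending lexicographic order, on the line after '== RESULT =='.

Regress:
  G ∩ del = {}  (empty — regression defined)
  G \ add = {pkg_at(p2,gate), truck_at(t1,gate)} \ {truck_at(t1,gate)} = {pkg_at(p2,gate)}
  ∪ pre   = {pkg_at(p2,gate)} ∪ {truck_at(t1,whs2)}
          = {pkg_at(p2,gate), truck_at(t1,whs2)}

== RESULT ==
["pkg_at(p2,gate)", "truck_at(t1,whs2)"]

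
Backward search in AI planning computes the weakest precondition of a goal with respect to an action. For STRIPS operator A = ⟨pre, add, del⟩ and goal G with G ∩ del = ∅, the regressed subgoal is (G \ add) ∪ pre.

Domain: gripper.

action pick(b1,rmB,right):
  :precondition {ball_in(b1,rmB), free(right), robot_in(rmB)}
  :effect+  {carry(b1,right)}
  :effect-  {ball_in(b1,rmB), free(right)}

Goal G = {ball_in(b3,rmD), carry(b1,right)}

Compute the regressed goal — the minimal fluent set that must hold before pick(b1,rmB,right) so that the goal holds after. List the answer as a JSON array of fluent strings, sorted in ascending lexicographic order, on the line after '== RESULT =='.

Regress:
  G ∩ del = {}  (empty — regression defined)
  G \ add = {ball_in(b3,rmD), carry(b1,right)} \ {carry(b1,right)} = {ball_in(b3,rmD)}
  ∪ pre   = {ball_in(b3,rmD)} ∪ {ball_in(b1,rmB), free(right), robot_in(rmB)}
          = {ball_in(b1,rmB), ball_in(b3,rmD), free(right), robot_in(rmB)}

== RESULT ==
["ball_in(b1,rmB)", "ball_in(b3,rmD)", "free(right)", "robot_in(rmB)"]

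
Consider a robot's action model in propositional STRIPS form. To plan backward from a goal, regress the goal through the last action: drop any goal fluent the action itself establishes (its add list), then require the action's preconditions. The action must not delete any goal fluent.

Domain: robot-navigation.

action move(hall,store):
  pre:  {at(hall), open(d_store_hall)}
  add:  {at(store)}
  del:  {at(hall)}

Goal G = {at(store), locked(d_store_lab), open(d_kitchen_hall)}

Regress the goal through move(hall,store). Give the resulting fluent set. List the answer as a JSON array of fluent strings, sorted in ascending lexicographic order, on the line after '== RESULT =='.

Compute (G \ add) ∪ pre:
  G ∩ del = {}  (empty — regression defined)
  G \ add = {at(store), locked(d_store_lab), open(d_kitchen_hall)} \ {at(store)} = {locked(d_store_lab), open(d_kitchen_hall)}
  ∪ pre   = {locked(d_store_lab), open(d_kitchen_hall)} ∪ {at(hall), open(d_store_hall)}
          = {at(hall), locked(d_store_lab), open(d_kitchen_hall), open(d_store_hall)}

== RESULT ==
["at(hall)", "locked(d_store_lab)", "open(d_kitchen_hall)", "open(d_store_hall)"]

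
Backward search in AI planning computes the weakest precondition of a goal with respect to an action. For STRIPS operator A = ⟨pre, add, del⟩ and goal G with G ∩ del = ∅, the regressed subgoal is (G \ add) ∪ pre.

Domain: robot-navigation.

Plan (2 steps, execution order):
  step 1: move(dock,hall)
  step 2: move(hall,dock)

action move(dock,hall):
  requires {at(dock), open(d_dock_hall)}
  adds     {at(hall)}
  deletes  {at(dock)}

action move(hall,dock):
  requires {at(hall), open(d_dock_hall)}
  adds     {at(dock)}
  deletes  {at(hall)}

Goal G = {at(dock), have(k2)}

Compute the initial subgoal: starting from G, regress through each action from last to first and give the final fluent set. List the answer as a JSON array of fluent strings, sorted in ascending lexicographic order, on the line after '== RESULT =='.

Regress step by step:
  through step 2 (move(hall,dock)): drop {at(dock)}, keep {have(k2)}, require {at(hall), open(d_dock_hall)}
    → {at(hall), have(k2), open(d_dock_hall)}
  through step 1 (move(dock,hall)): drop {at(hall)}, keep {have(k2), open(d_dock_hall)}, require {at(dock), open(d_dock_hall)}
    → {at(dock), have(k2), open(d_dock_hall)}

== RESULT ==
["at(dock)", "have(k2)", "open(d_dock_hall)"]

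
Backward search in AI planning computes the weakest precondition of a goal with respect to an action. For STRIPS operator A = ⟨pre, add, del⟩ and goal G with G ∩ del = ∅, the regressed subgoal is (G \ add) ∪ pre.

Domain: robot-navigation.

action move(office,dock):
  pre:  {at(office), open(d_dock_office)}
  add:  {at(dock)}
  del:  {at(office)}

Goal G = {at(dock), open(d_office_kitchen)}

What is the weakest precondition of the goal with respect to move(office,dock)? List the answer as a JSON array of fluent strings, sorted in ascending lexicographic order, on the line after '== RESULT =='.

Compute (G \ add) ∪ pre:
  G ∩ del = {}  (empty — regression defined)
  G \ add = {at(dock), open(d_office_kitchen)} \ {at(dock)} = {open(d_office_kitchen)}
  ∪ pre   = {open(d_office_kitchen)} ∪ {at(office), open(d_dock_office)}
          = {at(office), open(d_dock_office), open(d_office_kitchen)}

== RESULT ==
["at(office)", "open(d_dock_office)", "open(d_office_kitchen)"]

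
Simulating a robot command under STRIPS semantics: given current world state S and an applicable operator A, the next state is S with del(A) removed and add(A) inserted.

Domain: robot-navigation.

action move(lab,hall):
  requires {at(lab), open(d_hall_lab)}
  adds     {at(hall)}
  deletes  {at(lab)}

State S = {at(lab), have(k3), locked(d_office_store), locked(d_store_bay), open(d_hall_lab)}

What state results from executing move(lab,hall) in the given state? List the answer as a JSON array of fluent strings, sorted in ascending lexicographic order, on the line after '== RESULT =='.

Compute (S \ del) ∪ add:
  pre ⊆ S: {at(lab), open(d_hall_lab)} ⊆ S  — applicable
  S \ del = {have(k3), locked(d_office_store), locked(d_store_bay), open(d_hall_lab)}
  ∪ add   = {at(hall), have(k3), locked(d_office_store), locked(d_store_bay), open(d_hall_lab)}

== RESULT ==
["at(hall)", "have(k3)", "locked(d_office_store)", "locked(d_store_bay)", "open(d_hall_lab)"]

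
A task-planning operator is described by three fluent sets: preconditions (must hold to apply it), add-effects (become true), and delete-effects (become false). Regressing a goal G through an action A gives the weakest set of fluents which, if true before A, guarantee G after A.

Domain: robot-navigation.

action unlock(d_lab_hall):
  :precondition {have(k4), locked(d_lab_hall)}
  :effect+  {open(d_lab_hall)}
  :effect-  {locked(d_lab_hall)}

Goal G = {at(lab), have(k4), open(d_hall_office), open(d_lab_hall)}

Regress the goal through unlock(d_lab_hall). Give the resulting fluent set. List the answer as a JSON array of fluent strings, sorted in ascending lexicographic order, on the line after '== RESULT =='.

Compute (G \ add) ∪ pre:
  G ∩ del = {}  (empty — regression defined)
  G \ add = {at(lab), have(k4), open(d_hall_office), open(d_lab_hall)} \ {open(d_lab_hall)} = {at(lab), have(k4), open(d_hall_office)}
  ∪ pre   = {at(lab), have(k4), open(d_hall_office)} ∪ {have(k4), locked(d_lab_hall)}
          = {at(lab), have(k4), locked(d_lab_hall), open(d_hall_office)}

== RESULT ==
["at(lab)", "have(k4)", "locked(d_lab_hall)", "open(d_hall_office)"]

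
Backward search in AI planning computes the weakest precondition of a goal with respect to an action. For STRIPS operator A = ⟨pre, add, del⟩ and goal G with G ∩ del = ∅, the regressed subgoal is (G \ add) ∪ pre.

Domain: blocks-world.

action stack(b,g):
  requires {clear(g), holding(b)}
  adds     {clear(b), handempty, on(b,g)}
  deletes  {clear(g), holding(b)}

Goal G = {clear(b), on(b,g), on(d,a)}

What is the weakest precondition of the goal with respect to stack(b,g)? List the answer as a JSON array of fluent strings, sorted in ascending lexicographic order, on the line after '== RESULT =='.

Compute (G \ add) ∪ pre:
  G ∩ del = {}  (empty — regression defined)
  G \ add = {clear(b), on(b,g), on(d,a)} \ {clear(b), handempty, on(b,g)} = {on(d,a)}
  ∪ pre   = {on(d,a)} ∪ {clear(g), holding(b)}
          = {clear(g), holding(b), on(d,a)}

== RESULT ==
["clear(g)", "holding(b)", "on(d,a)"]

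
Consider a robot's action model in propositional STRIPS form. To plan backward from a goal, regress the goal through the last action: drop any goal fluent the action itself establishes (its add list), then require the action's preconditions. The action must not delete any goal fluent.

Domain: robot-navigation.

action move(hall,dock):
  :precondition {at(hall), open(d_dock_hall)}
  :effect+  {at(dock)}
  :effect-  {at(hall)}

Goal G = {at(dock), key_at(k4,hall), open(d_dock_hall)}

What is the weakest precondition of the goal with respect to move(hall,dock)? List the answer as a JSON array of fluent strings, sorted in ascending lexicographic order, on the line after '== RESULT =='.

Compute (G \ add) ∪ pre:
  G ∩ del = {}  (empty — regression defined)
  G \ add = {at(dock), key_at(k4,hall), open(d_dock_hall)} \ {at(dock)} = {key_at(k4,hall), open(d_dock_hall)}
  ∪ pre   = {key_at(k4,hall), open(d_dock_hall)} ∪ {at(hall), open(d_dock_hall)}
          = {at(hall), key_at(k4,hall), open(d_dock_hall)}

== RESULT ==
["at(hall)", "key_at(k4,hall)", "open(d_dock_hall)"]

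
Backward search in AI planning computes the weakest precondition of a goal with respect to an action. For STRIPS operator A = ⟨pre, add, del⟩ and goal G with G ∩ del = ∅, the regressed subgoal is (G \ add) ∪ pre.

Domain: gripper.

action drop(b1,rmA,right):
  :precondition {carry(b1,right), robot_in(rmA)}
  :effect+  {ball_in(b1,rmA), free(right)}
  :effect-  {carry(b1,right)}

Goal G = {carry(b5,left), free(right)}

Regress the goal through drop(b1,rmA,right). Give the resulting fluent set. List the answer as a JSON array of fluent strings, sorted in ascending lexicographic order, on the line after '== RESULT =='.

Regress:
  G ∩ del = {}  (empty — regression defined)
  G \ add = {carry(b5,left), free(right)} \ {ball_in(b1,rmA), free(right)} = {carry(b5,left)}
  ∪ pre   = {carry(b5,left)} ∪ {carry(b1,right), robot_in(rmA)}
          = {carry(b1,right), carry(b5,left), robot_in(rmA)}

== RESULT ==
["carry(b1,right)", "carry(b5,left)", "robot_in(rmA)"]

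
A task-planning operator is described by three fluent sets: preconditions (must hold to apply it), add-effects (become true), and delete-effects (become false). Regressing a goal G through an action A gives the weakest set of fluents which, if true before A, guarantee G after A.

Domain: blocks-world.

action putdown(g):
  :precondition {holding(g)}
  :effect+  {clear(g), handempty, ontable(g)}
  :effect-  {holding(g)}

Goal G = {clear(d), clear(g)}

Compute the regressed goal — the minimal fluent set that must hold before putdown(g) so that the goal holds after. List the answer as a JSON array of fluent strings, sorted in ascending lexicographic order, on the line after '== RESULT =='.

Compute (G \ add) ∪ pre:
  G ∩ del = {}  (empty — regression defined)
  G \ add = {clear(d), clear(g)} \ {clear(g), handempty, ontable(g)} = {clear(d)}
  ∪ pre   = {clear(d)} ∪ {holding(g)}
          = {clear(d), holding(g)}

== RESULT ==
["clear(d)", "holding(g)"]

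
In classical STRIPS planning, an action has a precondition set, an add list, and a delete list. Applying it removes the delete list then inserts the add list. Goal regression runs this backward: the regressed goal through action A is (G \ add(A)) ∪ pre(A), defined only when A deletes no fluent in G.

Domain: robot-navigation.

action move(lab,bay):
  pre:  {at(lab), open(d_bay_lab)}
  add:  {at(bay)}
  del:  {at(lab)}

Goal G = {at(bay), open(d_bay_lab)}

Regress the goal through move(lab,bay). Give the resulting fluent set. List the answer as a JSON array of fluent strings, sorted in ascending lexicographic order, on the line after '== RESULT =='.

Compute (G \ add) ∪ pre:
  G ∩ del = {}  (empty — regression defined)
  G \ add = {at(bay), open(d_bay_lab)} \ {at(bay)} = {open(d_bay_lab)}
  ∪ pre   = {open(d_bay_lab)} ∪ {at(lab), open(d_bay_lab)}
          = {at(lab), open(d_bay_lab)}

== RESULT ==
["at(lab)", "open(d_bay_lab)"]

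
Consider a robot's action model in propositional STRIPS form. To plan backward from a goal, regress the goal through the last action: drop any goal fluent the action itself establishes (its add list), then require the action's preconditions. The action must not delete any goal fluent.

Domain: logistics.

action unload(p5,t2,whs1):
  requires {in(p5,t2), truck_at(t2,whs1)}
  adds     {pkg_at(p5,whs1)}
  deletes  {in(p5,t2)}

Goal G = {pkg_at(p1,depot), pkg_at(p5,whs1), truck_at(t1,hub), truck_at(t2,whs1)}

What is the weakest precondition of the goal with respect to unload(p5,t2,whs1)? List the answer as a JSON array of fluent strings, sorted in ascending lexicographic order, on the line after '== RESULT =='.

Regress:
  G ∩ del = {}  (empty — regression defined)
  G \ add = {pkg_at(p1,depot), pkg_at(p5,whs1), truck_at(t1,hub), truck_at(t2,whs1)} \ {pkg_at(p5,whs1)} = {pkg_at(p1,depot), truck_at(t1,hub), truck_at(t2,whs1)}
  ∪ pre   = {pkg_at(p1,depot), truck_at(t1,hub), truck_at(t2,whs1)} ∪ {in(p5,t2), truck_at(t2,whs1)}
          = {in(p5,t2), pkg_at(p1,depot), truck_at(t1,hub), truck_at(t2,whs1)}

== RESULT ==
["in(p5,t2)", "pkg_at(p1,depot)", "truck_at(t1,hub)", "truck_at(t2,whs1)"]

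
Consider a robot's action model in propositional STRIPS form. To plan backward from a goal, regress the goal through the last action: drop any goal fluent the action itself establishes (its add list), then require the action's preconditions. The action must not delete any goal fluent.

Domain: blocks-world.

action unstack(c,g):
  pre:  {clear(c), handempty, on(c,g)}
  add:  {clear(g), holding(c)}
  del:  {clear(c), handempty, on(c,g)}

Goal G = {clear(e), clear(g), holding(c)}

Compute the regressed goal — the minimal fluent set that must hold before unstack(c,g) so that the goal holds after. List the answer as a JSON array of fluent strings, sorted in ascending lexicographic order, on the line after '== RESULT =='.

Regress:
  G ∩ del = {}  (empty — regression defined)
  G \ add = {clear(e), clear(g), holding(c)} \ {clear(g), holding(c)} = {clear(e)}
  ∪ pre   = {clear(e)} ∪ {clear(c), handempty, on(c,g)}
          = {clear(c), clear(e), handempty, on(c,g)}

== RESULT ==
["clear(c)", "clear(e)", "handempty", "on(c,g)"]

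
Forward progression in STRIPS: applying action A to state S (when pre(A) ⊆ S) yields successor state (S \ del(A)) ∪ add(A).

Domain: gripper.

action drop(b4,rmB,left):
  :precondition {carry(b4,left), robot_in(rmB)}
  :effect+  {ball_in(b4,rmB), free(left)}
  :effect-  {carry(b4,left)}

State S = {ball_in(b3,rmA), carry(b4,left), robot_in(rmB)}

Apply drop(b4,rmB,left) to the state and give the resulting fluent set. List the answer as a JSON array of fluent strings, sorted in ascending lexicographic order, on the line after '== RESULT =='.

Progress:
  pre ⊆ S: {carry(b4,left), robot_in(rmB)} ⊆ S  — applicable
  S \ del = {ball_in(b3,rmA), robot_in(rmB)}
  ∪ add   = {ball_in(b3,rmA), ball_in(b4,rmB), free(left), robot_in(rmB)}

== RESULT ==
["ball_in(b3,rmA)", "ball_in(b4,rmB)", "free(left)", "robot_in(rmB)"]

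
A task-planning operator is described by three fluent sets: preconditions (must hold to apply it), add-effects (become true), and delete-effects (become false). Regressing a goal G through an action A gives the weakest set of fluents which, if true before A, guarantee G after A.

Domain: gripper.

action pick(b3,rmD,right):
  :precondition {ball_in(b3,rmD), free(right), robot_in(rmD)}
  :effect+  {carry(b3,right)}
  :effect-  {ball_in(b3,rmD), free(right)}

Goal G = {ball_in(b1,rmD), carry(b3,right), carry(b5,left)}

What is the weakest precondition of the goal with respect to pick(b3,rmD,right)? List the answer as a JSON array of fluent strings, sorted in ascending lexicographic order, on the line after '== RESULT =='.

Regress:
  G ∩ del = {}  (empty — regression defined)
  G \ add = {ball_in(b1,rmD), carry(b3,right), carry(b5,left)} \ {carry(b3,right)} = {ball_in(b1,rmD), carry(b5,left)}
  ∪ pre   = {ball_in(b1,rmD), carry(b5,left)} ∪ {ball_in(b3,rmD), free(right), robot_in(rmD)}
          = {ball_in(b1,rmD), ball_in(b3,rmD), carry(b5,left), free(right), robot_in(rmD)}

== RESULT ==
["ball_in(b1,rmD)", "ball_in(b3,rmD)", "carry(b5,left)", "free(right)", "robot_in(rmD)"]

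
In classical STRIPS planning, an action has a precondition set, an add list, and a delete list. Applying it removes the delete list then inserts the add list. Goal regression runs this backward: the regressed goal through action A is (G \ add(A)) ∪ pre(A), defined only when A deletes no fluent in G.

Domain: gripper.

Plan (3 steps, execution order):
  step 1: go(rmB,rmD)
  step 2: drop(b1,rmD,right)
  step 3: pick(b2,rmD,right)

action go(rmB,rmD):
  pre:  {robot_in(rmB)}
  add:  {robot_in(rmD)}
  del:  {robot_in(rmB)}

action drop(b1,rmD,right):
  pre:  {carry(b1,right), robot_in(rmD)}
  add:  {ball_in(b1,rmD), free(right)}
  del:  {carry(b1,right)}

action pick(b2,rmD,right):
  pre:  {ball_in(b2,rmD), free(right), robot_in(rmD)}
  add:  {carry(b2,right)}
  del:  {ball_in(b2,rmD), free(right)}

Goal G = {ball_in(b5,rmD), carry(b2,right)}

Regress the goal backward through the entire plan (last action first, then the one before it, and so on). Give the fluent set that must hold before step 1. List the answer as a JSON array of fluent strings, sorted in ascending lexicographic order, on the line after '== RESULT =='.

Regress step by step:
  through step 3 (pick(b2,rmD,right)): drop {carry(b2,right)}, keep {ball_in(b5,rmD)}, require {ball_in(b2,rmD), free(right), robot_in(rmD)}
    → {ball_in(b2,rmD), ball_in(b5,rmD), free(right), robot_in(rmD)}
  through step 2 (drop(b1,rmD,right)): drop {free(right)}, keep {ball_in(b2,rmD), ball_in(b5,rmD), robot_in(rmD)}, require {carry(b1,right), robot_in(rmD)}
    → {ball_in(b2,rmD), ball_in(b5,rmD), carry(b1,right), robot_in(rmD)}
  through step 1 (go(rmB,rmD)): drop {robot_in(rmD)}, keep {ball_in(b2,rmD), ball_in(b5,rmD), carry(b1,right)}, require {robot_in(rmB)}
    → {ball_in(b2,rmD), ball_in(b5,rmD), carry(b1,right), robot_in(rmB)}

== RESULT ==
["ball_in(b2,rmD)", "ball_in(b5,rmD)", "carry(b1,right)", "robot_in(rmB)"]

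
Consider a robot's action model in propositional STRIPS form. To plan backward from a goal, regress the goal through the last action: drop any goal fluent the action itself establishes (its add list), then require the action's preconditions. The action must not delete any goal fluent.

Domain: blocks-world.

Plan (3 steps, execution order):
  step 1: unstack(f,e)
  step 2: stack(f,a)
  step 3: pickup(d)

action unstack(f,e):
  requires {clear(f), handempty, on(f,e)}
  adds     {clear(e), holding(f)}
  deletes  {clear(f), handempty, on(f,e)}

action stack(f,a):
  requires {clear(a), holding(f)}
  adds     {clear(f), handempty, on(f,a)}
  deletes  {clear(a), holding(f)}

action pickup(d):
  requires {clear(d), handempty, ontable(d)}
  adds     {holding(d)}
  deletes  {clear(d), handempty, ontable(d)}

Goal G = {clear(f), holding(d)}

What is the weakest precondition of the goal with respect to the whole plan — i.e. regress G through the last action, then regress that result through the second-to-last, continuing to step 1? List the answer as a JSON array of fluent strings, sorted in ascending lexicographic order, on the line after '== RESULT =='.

Work backward from the goal:
  through step 3 (pickup(d)): drop {holding(d)}, keep {clear(f)}, require {clear(d), handempty, ontable(d)}
    → {clear(d), clear(f), handempty, ontable(d)}
  through step 2 (stack(f,a)): drop {clear(f), handempty}, keep {clear(d), ontable(d)}, require {clear(a), holding(f)}
    → {clear(a), clear(d), holding(f), ontable(d)}
  through step 1 (unstack(f,e)): drop {holding(f)}, keep {clear(a), clear(d), ontable(d)}, require {clear(f), handempty, on(f,e)}
    → {clear(a), clear(d), clear(f), handempty, on(f,e), ontable(d)}

== RESULT ==
["clear(a)", "clear(d)", "clear(f)", "handempty", "on(f,e)", "ontable(d)"]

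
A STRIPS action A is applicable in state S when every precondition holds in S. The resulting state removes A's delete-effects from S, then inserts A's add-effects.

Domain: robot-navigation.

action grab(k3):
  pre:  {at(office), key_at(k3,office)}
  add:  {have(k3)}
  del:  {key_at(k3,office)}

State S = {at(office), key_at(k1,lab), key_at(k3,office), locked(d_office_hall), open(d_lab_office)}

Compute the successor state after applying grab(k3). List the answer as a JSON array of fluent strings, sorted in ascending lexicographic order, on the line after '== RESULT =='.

Progress:
  pre ⊆ S: {at(office), key_at(k3,office)} ⊆ S  — applicable
  S \ del = {at(office), key_at(k1,lab), locked(d_office_hall), open(d_lab_office)}
  ∪ add   = {at(office), have(k3), key_at(k1,lab), locked(d_office_hall), open(d_lab_office)}

== RESULT ==
["at(office)", "have(k3)", "key_at(k1,lab)", "locked(d_office_hall)", "open(d_lab_office)"]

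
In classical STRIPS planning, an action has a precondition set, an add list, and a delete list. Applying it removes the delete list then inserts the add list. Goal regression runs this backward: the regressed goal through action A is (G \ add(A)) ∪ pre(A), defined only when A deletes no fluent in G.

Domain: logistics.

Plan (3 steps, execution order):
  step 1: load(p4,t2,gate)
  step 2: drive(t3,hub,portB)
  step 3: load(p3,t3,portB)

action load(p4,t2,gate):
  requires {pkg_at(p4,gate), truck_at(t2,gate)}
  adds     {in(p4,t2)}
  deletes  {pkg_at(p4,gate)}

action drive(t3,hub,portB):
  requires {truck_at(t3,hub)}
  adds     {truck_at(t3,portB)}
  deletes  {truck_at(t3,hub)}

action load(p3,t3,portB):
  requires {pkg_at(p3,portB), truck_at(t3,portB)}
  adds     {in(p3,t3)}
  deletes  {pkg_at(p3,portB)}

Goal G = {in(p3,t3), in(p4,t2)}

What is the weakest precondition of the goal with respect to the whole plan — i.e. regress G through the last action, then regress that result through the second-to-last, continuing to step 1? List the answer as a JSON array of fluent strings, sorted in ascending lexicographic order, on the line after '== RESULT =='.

Work backward from the goal:
  through step 3 (load(p3,t3,portB)): drop {in(p3,t3)}, keep {in(p4,t2)}, require {pkg_at(p3,portB), truck_at(t3,portB)}
    → {in(p4,t2), pkg_at(p3,portB), truck_at(t3,portB)}
  through step 2 (drive(t3,hub,portB)): drop {truck_at(t3,portB)}, keep {in(p4,t2), pkg_at(p3,portB)}, require {truck_at(t3,hub)}
    → {in(p4,t2), pkg_at(p3,portB), truck_at(t3,hub)}
  through step 1 (load(p4,t2,gate)): drop {in(p4,t2)}, keep {pkg_at(p3,portB), truck_at(t3,hub)}, require {pkg_at(p4,gate), truck_at(t2,gate)}
    → {pkg_at(p3,portB), pkg_at(p4,gate), truck_at(t2,gate), truck_at(t3,hub)}

== RESULT ==
["pkg_at(p3,portB)", "pkg_at(p4,gate)", "truck_at(t2,gate)", "truck_at(t3,hub)"]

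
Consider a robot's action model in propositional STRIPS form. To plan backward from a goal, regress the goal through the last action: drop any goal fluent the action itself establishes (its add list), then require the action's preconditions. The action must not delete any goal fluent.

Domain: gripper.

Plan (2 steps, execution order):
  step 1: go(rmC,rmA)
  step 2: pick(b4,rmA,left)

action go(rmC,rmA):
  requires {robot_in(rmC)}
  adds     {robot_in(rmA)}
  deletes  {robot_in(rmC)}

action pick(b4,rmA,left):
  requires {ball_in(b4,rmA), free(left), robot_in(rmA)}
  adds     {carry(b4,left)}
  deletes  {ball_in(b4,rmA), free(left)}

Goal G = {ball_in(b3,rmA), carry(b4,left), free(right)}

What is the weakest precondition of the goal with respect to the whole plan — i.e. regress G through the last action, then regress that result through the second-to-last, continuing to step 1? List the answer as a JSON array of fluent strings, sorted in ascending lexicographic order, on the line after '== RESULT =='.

Regress step by step:
  through step 2 (pick(b4,rmA,left)): drop {carry(b4,left)}, keep {ball_in(b3,rmA), free(right)}, require {ball_in(b4,rmA), free(left), robot_in(rmA)}
    → {ball_in(b3,rmA), ball_in(b4,rmA), free(left), free(right), robot_in(rmA)}
  through step 1 (go(rmC,rmA)): drop {robot_in(rmA)}, keep {ball_in(b3,rmA), ball_in(b4,rmA), free(left), free(right)}, require {robot_in(rmC)}
    → {ball_in(b3,rmA), ball_in(b4,rmA), free(left), free(right), robot_in(rmC)}

== RESULT ==
["ball_in(b3,rmA)", "ball_in(b4,rmA)", "free(left)", "free(right)", "robot_in(rmC)"]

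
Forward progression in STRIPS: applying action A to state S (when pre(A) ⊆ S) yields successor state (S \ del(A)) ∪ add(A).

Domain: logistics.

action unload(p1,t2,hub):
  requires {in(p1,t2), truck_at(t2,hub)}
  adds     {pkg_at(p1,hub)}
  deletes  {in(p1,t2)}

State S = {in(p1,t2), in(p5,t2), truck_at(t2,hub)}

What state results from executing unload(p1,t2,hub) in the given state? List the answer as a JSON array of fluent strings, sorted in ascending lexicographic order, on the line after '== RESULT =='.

Compute (S \ del) ∪ add:
  pre ⊆ S: {in(p1,t2), truck_at(t2,hub)} ⊆ S  — applicable
  S \ del = {in(p5,t2), truck_at(t2,hub)}
  ∪ add   = {in(p5,t2), pkg_at(p1,hub), truck_at(t2,hub)}

== RESULT ==
["in(p5,t2)", "pkg_at(p1,hub)", "truck_at(t2,hub)"]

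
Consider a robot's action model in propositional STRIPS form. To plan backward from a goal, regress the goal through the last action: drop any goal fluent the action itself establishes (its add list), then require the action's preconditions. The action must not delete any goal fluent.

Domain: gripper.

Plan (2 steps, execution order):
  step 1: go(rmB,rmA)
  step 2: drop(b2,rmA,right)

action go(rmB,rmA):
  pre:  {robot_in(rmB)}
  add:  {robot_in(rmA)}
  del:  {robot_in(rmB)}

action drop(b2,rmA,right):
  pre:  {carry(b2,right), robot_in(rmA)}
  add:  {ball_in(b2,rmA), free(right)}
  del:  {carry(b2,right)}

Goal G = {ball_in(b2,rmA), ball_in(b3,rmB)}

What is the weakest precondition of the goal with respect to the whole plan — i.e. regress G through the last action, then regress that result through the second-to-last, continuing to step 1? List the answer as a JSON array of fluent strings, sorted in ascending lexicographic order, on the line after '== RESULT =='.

Work backward from the goal:
  through step 2 (drop(b2,rmA,right)): drop {ball_in(b2,rmA)}, keep {ball_in(b3,rmB)}, require {carry(b2,right), robot_in(rmA)}
    → {ball_in(b3,rmB), carry(b2,right), robot_in(rmA)}
  through step 1 (go(rmB,rmA)): drop {robot_in(rmA)}, keep {ball_in(b3,rmB), carry(b2,right)}, require {robot_in(rmB)}
    → {ball_in(b3,rmB), carry(b2,right), robot_in(rmB)}

== RESULT ==
["ball_in(b3,rmB)", "carry(b2,right)", "robot_in(rmB)"]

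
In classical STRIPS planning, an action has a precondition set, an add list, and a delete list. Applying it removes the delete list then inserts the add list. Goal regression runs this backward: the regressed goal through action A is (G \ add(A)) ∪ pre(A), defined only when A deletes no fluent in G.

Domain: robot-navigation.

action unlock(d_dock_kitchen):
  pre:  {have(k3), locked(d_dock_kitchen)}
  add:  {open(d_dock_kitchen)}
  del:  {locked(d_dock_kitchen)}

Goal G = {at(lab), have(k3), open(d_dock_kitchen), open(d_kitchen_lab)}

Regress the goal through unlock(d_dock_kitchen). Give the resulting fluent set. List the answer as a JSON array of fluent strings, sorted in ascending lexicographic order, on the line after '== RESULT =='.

Regress:
  G ∩ del = {}  (empty — regression defined)
  G \ add = {at(lab), have(k3), open(d_dock_kitchen), open(d_kitchen_lab)} \ {open(d_dock_kitchen)} = {at(lab), have(k3), open(d_kitchen_lab)}
  ∪ pre   = {at(lab), have(k3), open(d_kitchen_lab)} ∪ {have(k3), locked(d_dock_kitchen)}
          = {at(lab), have(k3), locked(d_dock_kitchen), open(d_kitchen_lab)}

== RESULT ==
["at(lab)", "have(k3)", "locked(d_dock_kitchen)", "open(d_kitchen_lab)"]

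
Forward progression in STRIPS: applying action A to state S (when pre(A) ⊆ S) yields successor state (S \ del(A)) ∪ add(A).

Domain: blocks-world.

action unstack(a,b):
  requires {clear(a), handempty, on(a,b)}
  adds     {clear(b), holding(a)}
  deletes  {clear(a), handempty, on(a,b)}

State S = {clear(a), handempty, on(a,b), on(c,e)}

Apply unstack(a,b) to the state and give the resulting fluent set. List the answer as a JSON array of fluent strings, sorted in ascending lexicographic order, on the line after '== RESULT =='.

Compute (S \ del) ∪ add:
  pre ⊆ S: {clear(a), handempty, on(a,b)} ⊆ S  — applicable
  S \ del = {on(c,e)}
  ∪ add   = {clear(b), holding(a), on(c,e)}

== RESULT ==
["clear(b)", "holding(a)", "on(c,e)"]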